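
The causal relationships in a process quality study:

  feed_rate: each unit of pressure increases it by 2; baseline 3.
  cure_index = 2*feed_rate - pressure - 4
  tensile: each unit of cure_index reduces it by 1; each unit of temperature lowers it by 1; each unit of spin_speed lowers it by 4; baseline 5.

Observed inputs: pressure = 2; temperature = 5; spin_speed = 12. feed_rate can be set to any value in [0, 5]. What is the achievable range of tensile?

Intervening on feed_rate fixes its value directly, overriding its dependence on pressure.
Substituting into the cure_index equation gives cure_index = 2*feed_rate - 6.
Substituting into the tensile equation gives tensile = -2*feed_rate - 42.
Linear in feed_rate, so extremes are at the endpoints: feed_rate = 0 gives tensile = -42; feed_rate = 5 gives tensile = -52.

-52 to -42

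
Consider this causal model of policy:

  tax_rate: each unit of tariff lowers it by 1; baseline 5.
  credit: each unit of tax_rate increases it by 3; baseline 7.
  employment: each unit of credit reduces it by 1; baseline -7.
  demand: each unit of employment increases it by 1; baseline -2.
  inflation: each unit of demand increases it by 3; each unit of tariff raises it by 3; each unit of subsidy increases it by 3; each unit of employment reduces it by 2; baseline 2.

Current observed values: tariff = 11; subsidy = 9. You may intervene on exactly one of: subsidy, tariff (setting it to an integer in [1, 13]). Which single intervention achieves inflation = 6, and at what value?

set tariff = 2

Intervening on subsidy: inflation = 3*subsidy + 33. Reaching 6 requires subsidy = -9, outside [1, 13].
Intervening on tariff: with other inputs at their observed values, inflation = 6*tariff - 6. Solving for 6 gives tariff = 2, within [1, 13].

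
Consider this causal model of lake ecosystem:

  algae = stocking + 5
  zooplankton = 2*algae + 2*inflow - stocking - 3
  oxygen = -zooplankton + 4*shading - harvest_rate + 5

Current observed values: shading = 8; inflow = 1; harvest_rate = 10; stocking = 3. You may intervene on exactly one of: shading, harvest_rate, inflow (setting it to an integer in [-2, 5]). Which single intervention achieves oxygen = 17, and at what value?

set inflow = 0

Intervening on shading: oxygen = 4*shading - 17. Reaching 17 requires shading = 17/2, not an integer.
Intervening on harvest_rate: oxygen = -harvest_rate + 25. Reaching 17 requires harvest_rate = 8, outside [-2, 5].
Intervening on inflow: with other inputs at their observed values, oxygen = -2*inflow + 17. Solving for 17 gives inflow = 0, within [-2, 5].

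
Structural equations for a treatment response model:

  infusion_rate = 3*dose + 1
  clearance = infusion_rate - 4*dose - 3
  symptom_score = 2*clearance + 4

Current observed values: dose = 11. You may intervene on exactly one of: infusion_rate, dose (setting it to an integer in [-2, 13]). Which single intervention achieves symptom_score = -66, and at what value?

set infusion_rate = 12

Intervening on infusion_rate: with other inputs at their observed values, symptom_score = 2*infusion_rate - 90. Solving for -66 gives infusion_rate = 12, within [-2, 13].
Intervening on dose: symptom_score = -2*dose. Reaching -66 requires dose = 33, outside [-2, 13].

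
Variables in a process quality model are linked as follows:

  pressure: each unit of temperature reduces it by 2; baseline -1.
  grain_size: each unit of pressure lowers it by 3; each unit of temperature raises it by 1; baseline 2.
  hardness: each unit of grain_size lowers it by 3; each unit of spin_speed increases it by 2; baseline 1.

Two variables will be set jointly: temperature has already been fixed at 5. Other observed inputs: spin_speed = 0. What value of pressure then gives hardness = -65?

pressure = -5

With temperature held at 5:
Intervening on pressure fixes its value directly, overriding its dependence on temperature.
Substituting into the grain_size equation gives grain_size = -3*pressure + 7.
So hardness = 9*pressure - 20.
Solve 9*pressure - 20 = -65: pressure = (-65 + 20) / 9 = -5.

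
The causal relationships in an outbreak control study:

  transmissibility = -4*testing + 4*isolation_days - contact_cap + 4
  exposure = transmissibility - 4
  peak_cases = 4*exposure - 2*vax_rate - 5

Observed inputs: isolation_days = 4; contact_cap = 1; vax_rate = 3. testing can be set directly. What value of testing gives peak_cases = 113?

testing = -4

Substituting into the transmissibility equation gives transmissibility = -4*testing + 19.
Substituting into the exposure equation gives exposure = -4*testing + 15.
So peak_cases = -16*testing + 49.
Solve -16*testing + 49 = 113: testing = (113 - 49) / -16 = -4.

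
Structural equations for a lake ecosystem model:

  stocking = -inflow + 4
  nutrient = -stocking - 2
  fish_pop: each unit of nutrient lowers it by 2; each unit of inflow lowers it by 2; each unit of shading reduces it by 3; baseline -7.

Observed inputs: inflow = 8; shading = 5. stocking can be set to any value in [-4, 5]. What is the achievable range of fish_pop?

Intervening on stocking fixes its value directly, overriding its dependence on inflow.
Substituting into the fish_pop equation gives fish_pop = 2*stocking - 34.
Linear in stocking, so extremes are at the endpoints: stocking = -4 gives fish_pop = -42; stocking = 5 gives fish_pop = -24.

-42 to -24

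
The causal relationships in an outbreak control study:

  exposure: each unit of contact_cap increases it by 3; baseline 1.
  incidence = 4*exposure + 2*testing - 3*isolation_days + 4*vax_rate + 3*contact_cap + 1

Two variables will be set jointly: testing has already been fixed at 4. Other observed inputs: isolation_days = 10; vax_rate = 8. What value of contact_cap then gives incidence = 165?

contact_cap = 10

With testing held at 4:
Substituting into the incidence equation gives incidence = 15*contact_cap + 15.
Solve 15*contact_cap + 15 = 165: contact_cap = (165 - 15) / 15 = 10.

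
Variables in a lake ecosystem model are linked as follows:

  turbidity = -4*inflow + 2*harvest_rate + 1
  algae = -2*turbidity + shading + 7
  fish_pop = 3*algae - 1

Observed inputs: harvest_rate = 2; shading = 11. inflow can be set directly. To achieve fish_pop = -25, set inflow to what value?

inflow = -2

Substituting into the turbidity equation gives turbidity = -4*inflow + 5.
So algae = 8*inflow + 8.
This gives fish_pop = 24*inflow + 23.
Solve 24*inflow + 23 = -25: inflow = (-25 - 23) / 24 = -2.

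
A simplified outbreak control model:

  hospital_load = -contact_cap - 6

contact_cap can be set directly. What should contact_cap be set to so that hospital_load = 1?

contact_cap = -7

Solve -contact_cap - 6 = 1: contact_cap = (1 + 6) / -1 = -7.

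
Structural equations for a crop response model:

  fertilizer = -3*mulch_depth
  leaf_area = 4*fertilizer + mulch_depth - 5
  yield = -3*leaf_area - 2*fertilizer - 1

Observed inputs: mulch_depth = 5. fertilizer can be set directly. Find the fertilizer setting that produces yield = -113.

Intervening on fertilizer fixes its value directly, overriding its dependence on mulch_depth.
Substituting into the leaf_area equation gives leaf_area = 4*fertilizer.
So yield = -14*fertilizer - 1.
Solve -14*fertilizer - 1 = -113: fertilizer = (-113 + 1) / -14 = 8.

fertilizer = 8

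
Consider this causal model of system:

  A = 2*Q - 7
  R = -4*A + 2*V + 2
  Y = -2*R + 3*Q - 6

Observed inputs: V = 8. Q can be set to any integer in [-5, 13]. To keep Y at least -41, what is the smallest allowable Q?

Q = 3

Substituting into the R equation gives R = -8*Q + 46.
Substituting into the Y equation gives Y = 19*Q - 98.
Require 19*Q - 98 ≥ -41, so Q ≥ 3.
The smallest integer in [-5, 13] satisfying this is 3.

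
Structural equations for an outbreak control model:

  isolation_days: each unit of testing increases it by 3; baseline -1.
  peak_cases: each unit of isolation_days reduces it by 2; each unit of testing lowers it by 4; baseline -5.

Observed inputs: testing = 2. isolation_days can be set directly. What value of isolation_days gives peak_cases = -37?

Intervening on isolation_days fixes its value directly, overriding its dependence on testing.
Substituting into the peak_cases equation gives peak_cases = -2*isolation_days - 13.
Solve -2*isolation_days - 13 = -37: isolation_days = (-37 + 13) / -2 = 12.

isolation_days = 12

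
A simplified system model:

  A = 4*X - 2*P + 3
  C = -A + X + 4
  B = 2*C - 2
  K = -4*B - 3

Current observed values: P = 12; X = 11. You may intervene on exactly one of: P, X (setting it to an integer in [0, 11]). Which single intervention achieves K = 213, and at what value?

Intervening on P: with other inputs at their observed values, K = -16*P + 261. Solving for 213 gives P = 3, within [0, 11].
Intervening on X: K = 24*X - 195. Reaching 213 requires X = 17, outside [0, 11].

set P = 3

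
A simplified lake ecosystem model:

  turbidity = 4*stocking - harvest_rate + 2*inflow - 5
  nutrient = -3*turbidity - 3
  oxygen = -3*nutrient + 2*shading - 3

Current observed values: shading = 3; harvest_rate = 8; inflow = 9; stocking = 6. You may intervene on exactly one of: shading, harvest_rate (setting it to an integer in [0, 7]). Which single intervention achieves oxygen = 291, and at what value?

set harvest_rate = 6

Intervening on shading: oxygen = 2*shading + 267. Reaching 291 requires shading = 12, outside [0, 7].
Intervening on harvest_rate: with other inputs at their observed values, oxygen = -9*harvest_rate + 345. Solving for 291 gives harvest_rate = 6, within [0, 7].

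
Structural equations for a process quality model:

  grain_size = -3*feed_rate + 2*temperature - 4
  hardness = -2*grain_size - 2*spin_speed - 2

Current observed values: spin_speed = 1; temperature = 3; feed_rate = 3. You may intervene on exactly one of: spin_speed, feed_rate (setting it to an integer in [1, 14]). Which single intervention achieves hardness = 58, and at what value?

Intervening on spin_speed: hardness = -2*spin_speed + 12. Reaching 58 requires spin_speed = -23, outside [1, 14].
Intervening on feed_rate: with other inputs at their observed values, hardness = 6*feed_rate - 8. Solving for 58 gives feed_rate = 11, within [1, 14].

set feed_rate = 11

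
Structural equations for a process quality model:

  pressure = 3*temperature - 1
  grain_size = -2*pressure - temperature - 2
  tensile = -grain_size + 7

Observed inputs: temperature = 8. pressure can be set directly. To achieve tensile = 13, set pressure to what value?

Intervening on pressure fixes its value directly, overriding its dependence on temperature.
Substituting into the grain_size equation gives grain_size = -2*pressure - 10.
So tensile = 2*pressure + 17.
Solve 2*pressure + 17 = 13: pressure = (13 - 17) / 2 = -2.

pressure = -2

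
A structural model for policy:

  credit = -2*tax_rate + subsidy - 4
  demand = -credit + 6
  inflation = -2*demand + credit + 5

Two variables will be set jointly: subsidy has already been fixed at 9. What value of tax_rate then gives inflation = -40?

With subsidy held at 9:
Substituting into the credit equation gives credit = -2*tax_rate + 5.
Substituting into the demand equation gives demand = 2*tax_rate + 1.
So inflation = -6*tax_rate + 8.
Solve -6*tax_rate + 8 = -40: tax_rate = (-40 - 8) / -6 = 8.

tax_rate = 8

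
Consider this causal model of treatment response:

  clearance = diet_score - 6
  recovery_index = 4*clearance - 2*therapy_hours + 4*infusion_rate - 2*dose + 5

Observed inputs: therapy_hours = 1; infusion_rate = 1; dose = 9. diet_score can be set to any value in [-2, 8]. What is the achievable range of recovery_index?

-43 to -3

Substituting into the recovery_index equation gives recovery_index = 4*diet_score - 35.
Linear in diet_score, so extremes are at the endpoints: diet_score = -2 gives recovery_index = -43; diet_score = 8 gives recovery_index = -3.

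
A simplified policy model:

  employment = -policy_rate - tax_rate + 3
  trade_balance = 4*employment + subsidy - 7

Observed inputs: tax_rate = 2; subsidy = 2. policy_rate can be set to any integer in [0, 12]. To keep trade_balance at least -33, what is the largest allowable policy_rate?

Substituting into the employment equation gives employment = -policy_rate + 1.
This gives trade_balance = -4*policy_rate - 1.
Require -4*policy_rate - 1 ≥ -33, so policy_rate ≤ 8.
The largest integer in [0, 12] satisfying this is 8.

policy_rate = 8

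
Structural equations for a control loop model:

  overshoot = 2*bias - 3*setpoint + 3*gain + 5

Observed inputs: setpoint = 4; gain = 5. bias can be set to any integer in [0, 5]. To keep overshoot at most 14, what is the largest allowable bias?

bias = 3

Substituting into the overshoot equation gives overshoot = 2*bias + 8.
Require 2*bias + 8 ≤ 14, so bias ≤ 3.
The largest integer in [0, 5] satisfying this is 3.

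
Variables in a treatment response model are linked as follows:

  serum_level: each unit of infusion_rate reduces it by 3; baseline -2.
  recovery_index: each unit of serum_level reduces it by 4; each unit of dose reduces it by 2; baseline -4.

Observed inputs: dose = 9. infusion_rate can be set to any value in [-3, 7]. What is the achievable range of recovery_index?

-50 to 70

Substituting into the recovery_index equation gives recovery_index = 12*infusion_rate - 14.
Linear in infusion_rate, so extremes are at the endpoints: infusion_rate = -3 gives recovery_index = -50; infusion_rate = 7 gives recovery_index = 70.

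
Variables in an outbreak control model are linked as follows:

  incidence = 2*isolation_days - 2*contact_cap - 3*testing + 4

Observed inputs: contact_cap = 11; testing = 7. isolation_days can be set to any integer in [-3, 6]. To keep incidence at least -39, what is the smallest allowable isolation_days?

Substituting into the incidence equation gives incidence = 2*isolation_days - 39.
Require 2*isolation_days - 39 ≥ -39, so isolation_days ≥ 0.
The smallest integer in [-3, 6] satisfying this is 0.

isolation_days = 0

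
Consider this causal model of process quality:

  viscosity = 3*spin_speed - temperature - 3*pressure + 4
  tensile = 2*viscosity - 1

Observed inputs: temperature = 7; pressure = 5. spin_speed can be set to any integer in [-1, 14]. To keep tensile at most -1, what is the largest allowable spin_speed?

spin_speed = 6

Substituting into the viscosity equation gives viscosity = 3*spin_speed - 18.
So tensile = 6*spin_speed - 37.
Require 6*spin_speed - 37 ≤ -1, so spin_speed ≤ 6.
The largest integer in [-1, 14] satisfying this is 6.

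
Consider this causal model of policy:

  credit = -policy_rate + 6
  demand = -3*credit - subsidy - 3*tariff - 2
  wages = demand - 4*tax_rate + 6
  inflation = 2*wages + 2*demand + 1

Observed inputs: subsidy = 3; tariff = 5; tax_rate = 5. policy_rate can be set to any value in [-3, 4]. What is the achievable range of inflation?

-215 to -131

Substituting into the demand equation gives demand = 3*policy_rate - 38.
This gives wages = 3*policy_rate - 52.
Substituting into the inflation equation gives inflation = 12*policy_rate - 179.
Linear in policy_rate, so extremes are at the endpoints: policy_rate = -3 gives inflation = -215; policy_rate = 4 gives inflation = -131.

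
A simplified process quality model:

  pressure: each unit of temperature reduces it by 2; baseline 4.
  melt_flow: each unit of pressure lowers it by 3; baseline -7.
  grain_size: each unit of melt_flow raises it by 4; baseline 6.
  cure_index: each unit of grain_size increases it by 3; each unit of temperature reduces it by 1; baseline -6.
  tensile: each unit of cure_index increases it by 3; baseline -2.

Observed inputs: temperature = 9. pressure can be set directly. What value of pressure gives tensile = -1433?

Intervening on pressure fixes its value directly, overriding its dependence on temperature.
Substituting into the grain_size equation gives grain_size = -12*pressure - 22.
So cure_index = -36*pressure - 81.
tensile becomes -108*pressure - 245.
Solve -108*pressure - 245 = -1433: pressure = (-1433 + 245) / -108 = 11.

pressure = 11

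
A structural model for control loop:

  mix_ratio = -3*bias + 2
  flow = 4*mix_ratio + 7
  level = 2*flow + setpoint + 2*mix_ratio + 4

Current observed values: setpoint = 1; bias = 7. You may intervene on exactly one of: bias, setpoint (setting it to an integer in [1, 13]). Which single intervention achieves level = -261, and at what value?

set bias = 10

Intervening on bias: with other inputs at their observed values, level = -30*bias + 39. Solving for -261 gives bias = 10, within [1, 13].
Intervening on setpoint: level = setpoint - 172. Reaching -261 requires setpoint = -89, outside [1, 13].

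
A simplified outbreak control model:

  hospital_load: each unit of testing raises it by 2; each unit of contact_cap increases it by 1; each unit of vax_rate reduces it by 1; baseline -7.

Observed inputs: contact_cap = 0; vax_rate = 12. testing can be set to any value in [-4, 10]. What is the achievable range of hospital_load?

-27 to 1

Substituting into the hospital_load equation gives hospital_load = 2*testing - 19.
Linear in testing, so extremes are at the endpoints: testing = -4 gives hospital_load = -27; testing = 10 gives hospital_load = 1.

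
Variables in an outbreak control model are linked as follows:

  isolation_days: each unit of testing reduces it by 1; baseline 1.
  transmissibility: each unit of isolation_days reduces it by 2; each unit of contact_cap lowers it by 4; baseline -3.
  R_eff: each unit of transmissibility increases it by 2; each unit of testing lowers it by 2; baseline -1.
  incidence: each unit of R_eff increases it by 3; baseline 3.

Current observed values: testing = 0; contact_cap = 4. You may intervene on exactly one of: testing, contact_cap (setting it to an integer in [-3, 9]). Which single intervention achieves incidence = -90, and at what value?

Intervening on testing: with other inputs at their observed values, incidence = 6*testing - 126. Solving for -90 gives testing = 6, within [-3, 9].
Intervening on contact_cap: incidence = -24*contact_cap - 30. Reaching -90 requires contact_cap = 5/2, not an integer.

set testing = 6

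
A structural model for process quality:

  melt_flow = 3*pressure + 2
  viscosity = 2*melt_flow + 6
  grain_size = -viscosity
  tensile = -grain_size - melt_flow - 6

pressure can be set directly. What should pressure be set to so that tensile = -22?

Substituting into the viscosity equation gives viscosity = 6*pressure + 10.
Substituting into the grain_size equation gives grain_size = -6*pressure - 10.
Substituting into the tensile equation gives tensile = 3*pressure + 2.
Solve 3*pressure + 2 = -22: pressure = (-22 - 2) / 3 = -8.

pressure = -8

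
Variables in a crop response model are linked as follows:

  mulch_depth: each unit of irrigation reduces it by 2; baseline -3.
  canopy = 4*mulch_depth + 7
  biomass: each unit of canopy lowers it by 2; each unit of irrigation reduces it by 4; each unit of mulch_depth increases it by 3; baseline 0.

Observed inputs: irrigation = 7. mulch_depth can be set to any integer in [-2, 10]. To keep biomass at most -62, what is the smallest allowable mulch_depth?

Intervening on mulch_depth fixes its value directly, overriding its dependence on irrigation.
Substituting into the biomass equation gives biomass = -5*mulch_depth - 42.
Require -5*mulch_depth - 42 ≤ -62, so mulch_depth ≥ 4.
The smallest integer in [-2, 10] satisfying this is 4.

mulch_depth = 4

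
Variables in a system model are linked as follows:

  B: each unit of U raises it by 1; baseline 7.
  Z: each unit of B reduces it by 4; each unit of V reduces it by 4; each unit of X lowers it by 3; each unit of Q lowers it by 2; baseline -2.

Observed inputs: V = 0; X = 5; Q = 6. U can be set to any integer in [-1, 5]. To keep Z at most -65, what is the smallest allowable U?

U = 2

Substituting into the Z equation gives Z = -4*U - 57.
Require -4*U - 57 ≤ -65, so U ≥ 2.
The smallest integer in [-1, 5] satisfying this is 2.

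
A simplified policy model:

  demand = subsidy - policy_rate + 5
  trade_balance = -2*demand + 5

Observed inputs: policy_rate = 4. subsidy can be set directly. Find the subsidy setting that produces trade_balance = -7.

subsidy = 5

Substituting into the demand equation gives demand = subsidy + 1.
Substituting into the trade_balance equation gives trade_balance = -2*subsidy + 3.
Solve -2*subsidy + 3 = -7: subsidy = (-7 - 3) / -2 = 5.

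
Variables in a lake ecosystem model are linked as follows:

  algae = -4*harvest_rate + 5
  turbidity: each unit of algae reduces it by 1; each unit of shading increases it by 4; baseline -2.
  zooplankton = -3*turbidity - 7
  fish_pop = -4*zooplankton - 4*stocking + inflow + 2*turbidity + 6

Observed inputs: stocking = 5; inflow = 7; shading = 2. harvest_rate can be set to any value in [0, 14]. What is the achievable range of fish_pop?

Substituting into the turbidity equation gives turbidity = 4*harvest_rate + 1.
Substituting into the zooplankton equation gives zooplankton = -12*harvest_rate - 10.
This gives fish_pop = 56*harvest_rate + 35.
Linear in harvest_rate, so extremes are at the endpoints: harvest_rate = 0 gives fish_pop = 35; harvest_rate = 14 gives fish_pop = 819.

35 to 819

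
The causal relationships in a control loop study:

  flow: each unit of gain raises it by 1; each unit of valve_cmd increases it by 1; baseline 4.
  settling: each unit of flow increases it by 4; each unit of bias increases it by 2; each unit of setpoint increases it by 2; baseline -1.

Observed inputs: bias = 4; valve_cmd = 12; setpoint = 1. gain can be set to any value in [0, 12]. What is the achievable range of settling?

73 to 121

Substituting into the flow equation gives flow = gain + 16.
Substituting into the settling equation gives settling = 4*gain + 73.
Linear in gain, so extremes are at the endpoints: gain = 0 gives settling = 73; gain = 12 gives settling = 121.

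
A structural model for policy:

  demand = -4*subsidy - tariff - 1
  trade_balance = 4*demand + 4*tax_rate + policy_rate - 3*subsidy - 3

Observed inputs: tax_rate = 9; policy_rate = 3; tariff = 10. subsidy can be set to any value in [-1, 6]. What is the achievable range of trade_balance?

Substituting into the demand equation gives demand = -4*subsidy - 11.
So trade_balance = -19*subsidy - 8.
Linear in subsidy, so extremes are at the endpoints: subsidy = -1 gives trade_balance = 11; subsidy = 6 gives trade_balance = -122.

-122 to 11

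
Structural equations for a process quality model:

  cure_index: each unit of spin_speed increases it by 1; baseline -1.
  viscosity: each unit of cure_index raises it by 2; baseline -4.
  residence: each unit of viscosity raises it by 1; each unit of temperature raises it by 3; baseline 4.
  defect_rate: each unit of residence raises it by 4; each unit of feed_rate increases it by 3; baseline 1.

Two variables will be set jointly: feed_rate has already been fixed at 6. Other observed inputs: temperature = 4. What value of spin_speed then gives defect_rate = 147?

With feed_rate held at 6:
Substituting into the viscosity equation gives viscosity = 2*spin_speed - 6.
So residence = 2*spin_speed + 10.
Substituting into the defect_rate equation gives defect_rate = 8*spin_speed + 59.
Solve 8*spin_speed + 59 = 147: spin_speed = (147 - 59) / 8 = 11.

spin_speed = 11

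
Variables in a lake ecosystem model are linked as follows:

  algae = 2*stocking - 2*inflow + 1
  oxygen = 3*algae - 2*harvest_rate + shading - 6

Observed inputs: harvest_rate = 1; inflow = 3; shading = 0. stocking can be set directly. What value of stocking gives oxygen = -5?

stocking = 3

Substituting into the algae equation gives algae = 2*stocking - 5.
This gives oxygen = 6*stocking - 23.
Solve 6*stocking - 23 = -5: stocking = (-5 + 23) / 6 = 3.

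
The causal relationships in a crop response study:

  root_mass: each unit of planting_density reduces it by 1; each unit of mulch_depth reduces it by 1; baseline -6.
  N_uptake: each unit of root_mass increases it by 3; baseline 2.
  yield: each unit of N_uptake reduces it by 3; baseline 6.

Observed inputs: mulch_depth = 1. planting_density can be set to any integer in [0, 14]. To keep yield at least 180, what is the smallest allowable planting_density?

Substituting into the root_mass equation gives root_mass = -planting_density - 7.
So N_uptake = -3*planting_density - 19.
This gives yield = 9*planting_density + 63.
Require 9*planting_density + 63 ≥ 180, so planting_density ≥ 13.
The smallest integer in [0, 14] satisfying this is 13.

planting_density = 13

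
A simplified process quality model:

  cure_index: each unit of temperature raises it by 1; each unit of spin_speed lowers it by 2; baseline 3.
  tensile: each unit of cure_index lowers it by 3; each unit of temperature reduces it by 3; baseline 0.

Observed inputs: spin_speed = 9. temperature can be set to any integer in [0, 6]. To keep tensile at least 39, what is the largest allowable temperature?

temperature = 1

Substituting into the cure_index equation gives cure_index = temperature - 15.
Substituting into the tensile equation gives tensile = -6*temperature + 45.
Require -6*temperature + 45 ≥ 39, so temperature ≤ 1.
The largest integer in [0, 6] satisfying this is 1.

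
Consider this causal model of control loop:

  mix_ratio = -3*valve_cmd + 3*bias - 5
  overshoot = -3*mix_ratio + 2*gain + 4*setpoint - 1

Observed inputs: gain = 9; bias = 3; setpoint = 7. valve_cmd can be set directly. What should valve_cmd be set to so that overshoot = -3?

valve_cmd = -4

Substituting into the mix_ratio equation gives mix_ratio = -3*valve_cmd + 4.
Substituting into the overshoot equation gives overshoot = 9*valve_cmd + 33.
Solve 9*valve_cmd + 33 = -3: valve_cmd = (-3 - 33) / 9 = -4.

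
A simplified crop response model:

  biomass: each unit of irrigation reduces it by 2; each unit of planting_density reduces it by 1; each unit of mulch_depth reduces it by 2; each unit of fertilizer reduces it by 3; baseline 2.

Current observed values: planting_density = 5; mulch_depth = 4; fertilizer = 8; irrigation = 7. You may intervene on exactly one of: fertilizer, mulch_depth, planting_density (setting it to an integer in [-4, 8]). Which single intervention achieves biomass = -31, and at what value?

set fertilizer = 2

Intervening on fertilizer: with other inputs at their observed values, biomass = -3*fertilizer - 25. Solving for -31 gives fertilizer = 2, within [-4, 8].
Intervening on mulch_depth: biomass = -2*mulch_depth - 41. Reaching -31 requires mulch_depth = -5, outside [-4, 8].
Intervening on planting_density: biomass = -planting_density - 44. Reaching -31 requires planting_density = -13, outside [-4, 8].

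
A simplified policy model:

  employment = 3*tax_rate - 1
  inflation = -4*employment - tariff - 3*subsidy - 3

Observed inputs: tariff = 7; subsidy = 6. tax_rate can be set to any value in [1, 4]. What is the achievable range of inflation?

-72 to -36

Substituting into the inflation equation gives inflation = -12*tax_rate - 24.
Linear in tax_rate, so extremes are at the endpoints: tax_rate = 1 gives inflation = -36; tax_rate = 4 gives inflation = -72.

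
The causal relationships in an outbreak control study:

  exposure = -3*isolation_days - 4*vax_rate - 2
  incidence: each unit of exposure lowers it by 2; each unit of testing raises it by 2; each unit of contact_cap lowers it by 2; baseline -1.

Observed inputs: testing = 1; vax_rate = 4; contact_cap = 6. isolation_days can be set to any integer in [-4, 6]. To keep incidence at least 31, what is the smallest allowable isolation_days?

Substituting into the exposure equation gives exposure = -3*isolation_days - 18.
Substituting into the incidence equation gives incidence = 6*isolation_days + 25.
Require 6*isolation_days + 25 ≥ 31, so isolation_days ≥ 1.
The smallest integer in [-4, 6] satisfying this is 1.

isolation_days = 1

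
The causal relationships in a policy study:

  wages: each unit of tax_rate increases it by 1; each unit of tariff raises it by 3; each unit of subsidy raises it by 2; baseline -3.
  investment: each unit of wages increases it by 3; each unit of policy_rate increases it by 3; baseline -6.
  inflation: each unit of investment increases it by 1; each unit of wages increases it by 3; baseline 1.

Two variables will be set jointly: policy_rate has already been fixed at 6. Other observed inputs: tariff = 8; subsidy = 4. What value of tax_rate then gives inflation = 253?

tax_rate = 11

With policy_rate held at 6:
Substituting into the wages equation gives wages = tax_rate + 29.
Substituting into the investment equation gives investment = 3*tax_rate + 99.
Substituting into the inflation equation gives inflation = 6*tax_rate + 187.
Solve 6*tax_rate + 187 = 253: tax_rate = (253 - 187) / 6 = 11.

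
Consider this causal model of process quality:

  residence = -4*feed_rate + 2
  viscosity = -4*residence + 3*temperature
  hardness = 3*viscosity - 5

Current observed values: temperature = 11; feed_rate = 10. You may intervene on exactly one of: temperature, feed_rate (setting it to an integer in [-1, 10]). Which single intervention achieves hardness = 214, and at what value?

set feed_rate = 3

Intervening on temperature: hardness = 9*temperature + 451. Reaching 214 requires temperature = -79/3, not an integer.
Intervening on feed_rate: with other inputs at their observed values, hardness = 48*feed_rate + 70. Solving for 214 gives feed_rate = 3, within [-1, 10].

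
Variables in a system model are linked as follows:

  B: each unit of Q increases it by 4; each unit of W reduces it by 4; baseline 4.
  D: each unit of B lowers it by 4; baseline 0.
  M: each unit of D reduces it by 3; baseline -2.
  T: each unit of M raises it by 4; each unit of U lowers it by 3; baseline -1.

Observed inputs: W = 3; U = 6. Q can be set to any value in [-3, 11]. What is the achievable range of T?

Substituting into the B equation gives B = 4*Q - 8.
Substituting into the D equation gives D = -16*Q + 32.
Substituting into the M equation gives M = 48*Q - 98.
This gives T = 192*Q - 411.
Linear in Q, so extremes are at the endpoints: Q = -3 gives T = -987; Q = 11 gives T = 1701.

-987 to 1701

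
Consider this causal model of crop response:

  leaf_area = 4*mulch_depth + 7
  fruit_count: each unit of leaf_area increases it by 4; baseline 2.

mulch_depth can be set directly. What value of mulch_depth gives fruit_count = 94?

Substituting into the fruit_count equation gives fruit_count = 16*mulch_depth + 30.
Solve 16*mulch_depth + 30 = 94: mulch_depth = (94 - 30) / 16 = 4.

mulch_depth = 4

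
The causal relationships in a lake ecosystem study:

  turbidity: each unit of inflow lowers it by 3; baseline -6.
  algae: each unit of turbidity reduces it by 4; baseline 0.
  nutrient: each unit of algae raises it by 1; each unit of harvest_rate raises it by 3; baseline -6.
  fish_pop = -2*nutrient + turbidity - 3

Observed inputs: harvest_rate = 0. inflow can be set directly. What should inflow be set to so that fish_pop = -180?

inflow = 5

Substituting into the algae equation gives algae = 12*inflow + 24.
Substituting into the nutrient equation gives nutrient = 12*inflow + 18.
Substituting into the fish_pop equation gives fish_pop = -27*inflow - 45.
Solve -27*inflow - 45 = -180: inflow = (-180 + 45) / -27 = 5.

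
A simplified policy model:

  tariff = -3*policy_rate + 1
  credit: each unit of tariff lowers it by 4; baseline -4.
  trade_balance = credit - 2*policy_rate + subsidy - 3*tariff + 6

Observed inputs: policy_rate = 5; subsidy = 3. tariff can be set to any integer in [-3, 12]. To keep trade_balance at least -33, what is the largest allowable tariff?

Intervening on tariff fixes its value directly, overriding its dependence on policy_rate.
Substituting into the trade_balance equation gives trade_balance = -7*tariff - 5.
Require -7*tariff - 5 ≥ -33, so tariff ≤ 4.
The largest integer in [-3, 12] satisfying this is 4.

tariff = 4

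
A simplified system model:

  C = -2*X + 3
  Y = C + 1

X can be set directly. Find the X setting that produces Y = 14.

Substituting into the Y equation gives Y = -2*X + 4.
Solve -2*X + 4 = 14: X = (14 - 4) / -2 = -5.

X = -5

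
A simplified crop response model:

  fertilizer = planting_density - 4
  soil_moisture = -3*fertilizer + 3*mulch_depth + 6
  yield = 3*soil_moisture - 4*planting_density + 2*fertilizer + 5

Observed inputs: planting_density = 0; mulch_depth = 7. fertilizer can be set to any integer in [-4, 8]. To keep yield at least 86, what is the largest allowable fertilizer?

Intervening on fertilizer fixes its value directly, overriding its dependence on planting_density.
Substituting into the soil_moisture equation gives soil_moisture = -3*fertilizer + 27.
So yield = -7*fertilizer + 86.
Require -7*fertilizer + 86 ≥ 86, so fertilizer ≤ 0.
The largest integer in [-4, 8] satisfying this is 0.

fertilizer = 0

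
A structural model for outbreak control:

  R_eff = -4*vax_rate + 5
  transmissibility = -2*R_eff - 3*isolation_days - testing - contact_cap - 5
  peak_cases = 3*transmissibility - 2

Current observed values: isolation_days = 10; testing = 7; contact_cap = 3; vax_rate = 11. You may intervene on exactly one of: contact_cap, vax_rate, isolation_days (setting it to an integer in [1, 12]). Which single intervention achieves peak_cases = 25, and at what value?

Intervening on contact_cap: peak_cases = -3*contact_cap + 106. Reaching 25 requires contact_cap = 27, outside [1, 12].
Intervening on vax_rate: with other inputs at their observed values, peak_cases = 24*vax_rate - 167. Solving for 25 gives vax_rate = 8, within [1, 12].
Intervening on isolation_days: peak_cases = -9*isolation_days + 187. Reaching 25 requires isolation_days = 18, outside [1, 12].

set vax_rate = 8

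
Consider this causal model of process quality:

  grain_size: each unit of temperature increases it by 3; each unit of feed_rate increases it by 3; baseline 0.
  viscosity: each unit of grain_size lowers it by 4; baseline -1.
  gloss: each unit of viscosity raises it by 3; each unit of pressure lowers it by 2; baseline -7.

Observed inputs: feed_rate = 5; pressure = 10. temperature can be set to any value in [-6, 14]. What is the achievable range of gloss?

Substituting into the grain_size equation gives grain_size = 3*temperature + 15.
So viscosity = -12*temperature - 61.
Substituting into the gloss equation gives gloss = -36*temperature - 210.
Linear in temperature, so extremes are at the endpoints: temperature = -6 gives gloss = 6; temperature = 14 gives gloss = -714.

-714 to 6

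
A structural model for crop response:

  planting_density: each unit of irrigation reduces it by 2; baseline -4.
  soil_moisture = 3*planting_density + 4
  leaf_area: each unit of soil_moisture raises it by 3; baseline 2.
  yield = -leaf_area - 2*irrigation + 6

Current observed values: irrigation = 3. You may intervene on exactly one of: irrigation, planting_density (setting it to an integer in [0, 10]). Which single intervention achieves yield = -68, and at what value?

Intervening on irrigation: yield = 16*irrigation + 28. Reaching -68 requires irrigation = -6, outside [0, 10].
Intervening on planting_density: with other inputs at their observed values, yield = -9*planting_density - 14. Solving for -68 gives planting_density = 6, within [0, 10].

set planting_density = 6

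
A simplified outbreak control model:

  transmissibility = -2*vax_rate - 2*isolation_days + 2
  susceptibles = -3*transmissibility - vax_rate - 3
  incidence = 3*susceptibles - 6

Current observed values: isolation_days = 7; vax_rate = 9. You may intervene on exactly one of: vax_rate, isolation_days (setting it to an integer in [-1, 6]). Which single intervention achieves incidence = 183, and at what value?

Intervening on vax_rate: with other inputs at their observed values, incidence = 15*vax_rate + 93. Solving for 183 gives vax_rate = 6, within [-1, 6].
Intervening on isolation_days: incidence = 18*isolation_days + 102. Reaching 183 requires isolation_days = 9/2, not an integer.

set vax_rate = 6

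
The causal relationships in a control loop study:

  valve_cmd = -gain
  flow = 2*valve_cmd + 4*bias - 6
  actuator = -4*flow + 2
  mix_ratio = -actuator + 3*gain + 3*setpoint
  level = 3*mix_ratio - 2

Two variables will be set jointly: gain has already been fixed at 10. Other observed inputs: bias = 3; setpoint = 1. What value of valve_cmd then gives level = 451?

valve_cmd = 12

With gain held at 10:
Intervening on valve_cmd fixes its value directly, overriding its dependence on gain.
Substituting into the flow equation gives flow = 2*valve_cmd + 6.
Substituting into the actuator equation gives actuator = -8*valve_cmd - 22.
So mix_ratio = 8*valve_cmd + 55.
Substituting into the level equation gives level = 24*valve_cmd + 163.
Solve 24*valve_cmd + 163 = 451: valve_cmd = (451 - 163) / 24 = 12.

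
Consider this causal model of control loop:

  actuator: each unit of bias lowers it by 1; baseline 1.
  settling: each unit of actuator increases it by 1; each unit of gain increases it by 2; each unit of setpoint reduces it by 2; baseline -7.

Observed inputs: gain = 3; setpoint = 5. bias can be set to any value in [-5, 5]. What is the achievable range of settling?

Substituting into the settling equation gives settling = -bias - 10.
Linear in bias, so extremes are at the endpoints: bias = -5 gives settling = -5; bias = 5 gives settling = -15.

-15 to -5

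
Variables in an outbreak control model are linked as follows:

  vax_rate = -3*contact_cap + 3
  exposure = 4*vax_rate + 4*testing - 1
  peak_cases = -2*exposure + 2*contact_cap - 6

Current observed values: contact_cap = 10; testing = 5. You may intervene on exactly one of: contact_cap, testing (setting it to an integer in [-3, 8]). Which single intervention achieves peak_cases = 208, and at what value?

set testing = 3

Intervening on contact_cap: peak_cases = 26*contact_cap - 68. Reaching 208 requires contact_cap = 138/13, not an integer.
Intervening on testing: with other inputs at their observed values, peak_cases = -8*testing + 232. Solving for 208 gives testing = 3, within [-3, 8].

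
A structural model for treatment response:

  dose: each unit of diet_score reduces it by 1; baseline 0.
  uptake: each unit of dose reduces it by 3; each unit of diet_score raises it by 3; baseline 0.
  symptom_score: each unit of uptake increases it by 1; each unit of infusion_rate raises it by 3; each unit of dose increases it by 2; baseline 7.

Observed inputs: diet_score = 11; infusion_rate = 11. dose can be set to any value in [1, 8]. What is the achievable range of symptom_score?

65 to 72

Intervening on dose fixes its value directly, overriding its dependence on diet_score.
Substituting into the uptake equation gives uptake = -3*dose + 33.
This gives symptom_score = -dose + 73.
Linear in dose, so extremes are at the endpoints: dose = 1 gives symptom_score = 72; dose = 8 gives symptom_score = 65.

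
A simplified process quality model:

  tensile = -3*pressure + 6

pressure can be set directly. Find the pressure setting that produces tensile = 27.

Solve -3*pressure + 6 = 27: pressure = (27 - 6) / -3 = -7.

pressure = -7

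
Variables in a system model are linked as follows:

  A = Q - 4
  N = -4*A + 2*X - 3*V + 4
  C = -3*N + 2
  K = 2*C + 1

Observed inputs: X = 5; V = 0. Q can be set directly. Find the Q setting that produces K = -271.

Substituting into the N equation gives N = -4*Q + 30.
Substituting into the C equation gives C = 12*Q - 88.
This gives K = 24*Q - 175.
Solve 24*Q - 175 = -271: Q = (-271 + 175) / 24 = -4.

Q = -4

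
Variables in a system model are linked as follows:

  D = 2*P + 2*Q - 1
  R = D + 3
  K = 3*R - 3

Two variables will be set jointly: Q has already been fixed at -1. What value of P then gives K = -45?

P = -7

With Q held at -1:
Substituting into the D equation gives D = 2*P - 3.
Substituting into the R equation gives R = 2*P.
Substituting into the K equation gives K = 6*P - 3.
Solve 6*P - 3 = -45: P = (-45 + 3) / 6 = -7.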